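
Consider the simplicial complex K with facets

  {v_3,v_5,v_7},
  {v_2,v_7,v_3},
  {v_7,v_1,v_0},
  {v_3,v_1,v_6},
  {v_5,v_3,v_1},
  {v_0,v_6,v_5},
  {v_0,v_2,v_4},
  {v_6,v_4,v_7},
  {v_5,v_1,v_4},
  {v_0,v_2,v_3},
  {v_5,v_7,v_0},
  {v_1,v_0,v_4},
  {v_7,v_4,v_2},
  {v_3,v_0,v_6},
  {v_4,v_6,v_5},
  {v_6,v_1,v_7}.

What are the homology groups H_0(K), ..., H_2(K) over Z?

H_0 ≅ Z,  H_1 ≅ Z^2,  H_2 ≅ Z.

We work with the vertex ordering v_0 < v_1 < v_2 < v_3 < v_4 < v_5 < v_6 < v_7. The simplices of K, each written with vertices in increasing order, are:

  0-simplices (8): [v_0], [v_1], [v_2], [v_3], [v_4], [v_5], [v_6], [v_7]
  1-simplices (24): (24 of them)
  2-simplices (16): (16 of them)

so the chain groups are C_0 ≅ Z^8, C_1 ≅ Z^24, C_2 ≅ Z^16.

Boundary ∂_1: C_1 → C_0 is given by ∂[p,q] = [q] − [p]. For instance
  ∂[v_0,v_2] = [v_2] − [v_0].
This gives a 8×24 integer matrix of rank 7; reducing to Smith normal form yields diagonal entries (1,1,1,1,1,1,1).

Boundary ∂_2: C_2 → C_1 sends each 2-simplex [p,q,r] to [q,r] − [p,r] + [p,q]. For instance
  ∂[v_1,v_4,v_5] = [v_4,v_5] − [v_1,v_5] + [v_1,v_4],
  ∂[v_3,v_5,v_7] = [v_5,v_7] − [v_3,v_7] + [v_3,v_5].
This gives a 24×16 integer matrix of rank 15; reducing to Smith normal form yields diagonal entries (1,1,1,1,1,1,1,1,1,1,1,1,1,1,1).

Reading off H_k = ker ∂_k / im ∂_{k+1}:

  H_0: rank C_0 − rank ∂_1 = 8 − 7 = 1, and the invariant factors of ∂_1 are all 1, so H_0 = Z.
  H_1: rank ker ∂_1 − rank ∂_2 = (24 − 7) − 15 = 2, and the invariant factors of ∂_2 are all 1, so H_1 = Z^2.
  H_2: rank ker ∂_2 − rank ∂_3 = (16 − 15) − 0 = 1, and there is no ∂_3, so H_2 = Z.

As a check, the Euler characteristic is 8 − 24 + 16 = 0, which agrees with 1 − 2 + 1 = 0.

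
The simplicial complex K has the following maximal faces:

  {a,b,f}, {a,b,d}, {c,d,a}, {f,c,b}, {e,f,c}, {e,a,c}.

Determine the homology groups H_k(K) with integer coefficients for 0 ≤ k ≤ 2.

Fix the vertex order a < b < c < d < e < f and write every simplex with vertices in increasing order. Then dim K = 2 and the simplices of K are:

  0-simplices (6): a, b, c, d, e, f
  1-simplices (12): ab, ac, ad, ae, af, bc, bd, bf, cd, ce, cf, ef
  2-simplices (6): abd, abf, acd, ace, bcf, cef

giving chain groups C_0 ≅ Z^6, C_1 ≅ Z^12, C_2 ≅ Z^6.

∂_1: C_1 → C_0 is given by ∂[p,q] = [q] − [p].
The resulting 6×12 matrix has rank 5, and its Smith normal form has invariant factors (1,1,1,1,1).

The boundary map ∂_2: C_2 → C_1 acts by ∂[p,q,r] = [q,r] − [p,r] + [p,q]. For instance
  ∂acd = cd − ad + ac,
  ∂abf = bf − af + ab.
As a 12×6 matrix over Z this has rank 6, with invariant factors (1,1,1,1,1,1).

Now H_k = ker ∂_k / im ∂_{k+1}, so:

  H_0: rank C_0 − rank ∂_1 = 6 − 5 = 1, and the invariant factors of ∂_1 are all 1, so H_0 = Z.
  H_1: rank ker ∂_1 − rank ∂_2 = (12 − 5) − 6 = 1, and the invariant factors of ∂_2 are all 1, so H_1 = Z.
  H_2: rank ker ∂_2 − rank ∂_3 = (6 − 6) − 0 = 0, and there is no ∂_3, so H_2 = 0.

(K is a triangulation of the cylinder S^1 x I.)

H_0 ≅ Z,  H_1 ≅ Z,  H_2 = 0.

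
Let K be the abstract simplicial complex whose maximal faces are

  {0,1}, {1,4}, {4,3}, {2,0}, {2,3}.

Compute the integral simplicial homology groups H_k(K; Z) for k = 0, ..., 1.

H_0 ≅ Z,  H_1 ≅ Z.

Take the total order 0 < 1 < 2 < 3 < 4 on the vertex set. Then K (dimension 1) consists of the simplices:

  0-simplices (5): [0], [1], [2], [3], [4]
  1-simplices (5): [0,1], [0,2], [1,4], [2,3], [3,4]

so the chain groups are C_0 ≅ Z^5, C_1 ≅ Z^5.

Boundary ∂_1: C_1 → C_0 sends each edge [p,q] (with p < q) to q − p.
The resulting 5×5 matrix has rank 4, and its Smith normal form has invariant factors (1,1,1,1).

From H_k ≅ ker(∂_k) / im(∂_{k+1}) we obtain:

  H_0: rank C_0 − rank ∂_1 = 5 − 4 = 1, and the invariant factors of ∂_1 are all 1, so H_0 = Z.
  H_1: rank ker ∂_1 − rank ∂_2 = (5 − 4) − 0 = 1, and there is no ∂_2, so H_1 = Z.

(K is a triangulation of the circle S^1.)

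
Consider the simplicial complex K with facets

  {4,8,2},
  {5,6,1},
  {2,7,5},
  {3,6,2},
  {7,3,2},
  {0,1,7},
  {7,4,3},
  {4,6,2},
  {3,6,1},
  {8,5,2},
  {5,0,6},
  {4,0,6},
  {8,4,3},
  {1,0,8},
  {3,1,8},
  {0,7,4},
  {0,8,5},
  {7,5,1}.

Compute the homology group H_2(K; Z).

Fix the vertex order 0 < 1 < 2 < 3 < 4 < 5 < 6 < 7 < 8 and write every simplex with vertices in increasing order. Then dim K = 2 and the simplices of K are:

  0-simplices (9): [0], [1], [2], [3], [4], [5], [6], [7], [8]
  1-simplices (27): (27 of them)
  2-simplices (18): [0,1,7], [0,1,8], [0,4,6], [0,4,7], [0,5,6], [0,5,8], [1,3,6], [1,3,8], [1,5,6], [1,5,7], [2,3,6], [2,3,7], [2,4,6], [2,4,8], [2,5,7], [2,5,8], [3,4,7], [3,4,8]

so the chain groups are C_0 ≅ Z^9, C_1 ≅ Z^27, C_2 ≅ Z^18.

The boundary map ∂_1: C_1 → C_0 maps an edge to its endpoints' difference, ∂[p,q] = q − p. For instance
  ∂[0,7] = [7] − [0].
This gives a 9×27 integer matrix of rank 8; reducing to Smith normal form yields diagonal entries (1,1,1,1,1,1,1,1).

∂_2: C_2 → C_1 maps a triangle to the signed sum of its edges. For instance
  ∂[2,3,6] = [3,6] − [2,6] + [2,3],
  ∂[1,5,7] = [5,7] − [1,7] + [1,5].
As a 27×18 matrix over Z this has rank 18, with invariant factors (1,1,1,1,1,1,1,1,1,1,1,1,1,1,1,1,1,2).

Now H_k = ker ∂_k / im ∂_{k+1}, so:

  H_2: rank ker ∂_2 − rank ∂_3 = (18 − 18) − 0 = 0, and there is no ∂_3, so H_2 ≅ 0.

H_2 = 0.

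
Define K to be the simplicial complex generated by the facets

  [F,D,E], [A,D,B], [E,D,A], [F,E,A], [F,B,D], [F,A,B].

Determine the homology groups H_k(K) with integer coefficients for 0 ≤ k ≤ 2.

H_0 = Z,  H_1 = 0,  H_2 = Z.

Fix the vertex order A < B < D < E < F and write every simplex with vertices in increasing order. Then dim K = 2 and the simplices of K are:

  0-simplices (5): A, B, D, E, F
  1-simplices (9): AB, AD, AE, AF, BD, BF, DE, DF, EF
  2-simplices (6): ABD, ABF, ADE, AEF, BDF, DEF

Hence C_0 ≅ Z^5, C_1 ≅ Z^9, C_2 ≅ Z^6.

Boundary ∂_1: C_1 → C_0 is given by ∂[p,q] = [q] − [p].
As a 5×9 matrix over Z this has rank 4, with invariant factors (1,1,1,1).

The boundary map ∂_2: C_2 → C_1 sends each 2-simplex [p,q,r] to [q,r] − [p,r] + [p,q]. For instance
  ∂ABF = BF − AF + AB,
  ∂ADE = DE − AE + AD.
The 9×6 boundary matrix has rank 5 and Smith normal form diag(1,1,1,1,1).

Reading off H_k = ker ∂_k / im ∂_{k+1}:

  H_0: rank C_0 − rank ∂_1 = 5 − 4 = 1, and the invariant factors of ∂_1 are all 1, so H_0 = Z.
  H_1: rank ker ∂_1 − rank ∂_2 = (9 − 4) − 5 = 0, and the invariant factors of ∂_2 are all 1, so H_1 = 0.
  H_2: rank ker ∂_2 − rank ∂_3 = (6 − 5) − 0 = 1, and there is no ∂_3, so H_2 = Z.

As a check, the Euler characteristic is 5 − 9 + 6 = 2, which agrees with 1 − 0 + 1 = 2.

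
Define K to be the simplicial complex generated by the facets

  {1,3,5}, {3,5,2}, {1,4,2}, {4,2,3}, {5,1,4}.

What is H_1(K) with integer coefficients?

Order the vertices as 1 < 2 < 3 < 4 < 5. Listing each simplex with vertices in this order, K has dimension 2 with simplices:

  0-simplices (5): [1], [2], [3], [4], [5]
  1-simplices (10): [1,2], [1,3], [1,4], [1,5], [2,3], [2,4], [2,5], [3,4], [3,5], [4,5]
  2-simplices (5): [1,2,4], [1,3,5], [1,4,5], [2,3,4], [2,3,5]

giving chain groups C_0 ≅ Z^5, C_1 ≅ Z^10, C_2 ≅ Z^5.

The boundary map ∂_1: C_1 → C_0 sends each edge [p,q] (with p < q) to q − p.
The 5×10 boundary matrix has rank 4 and Smith normal form diag(1,1,1,1).

The boundary map ∂_2: C_2 → C_1 acts by ∂[p,q,r] = [q,r] − [p,r] + [p,q]. For instance
  ∂[1,3,5] = [3,5] − [1,5] + [1,3],
  ∂[2,3,5] = [3,5] − [2,5] + [2,3].
As a 10×5 matrix over Z this has rank 5, with invariant factors (1,1,1,1,1).

Computing H_k = (kernel of ∂_k) / (image of ∂_{k+1}):

  H_1: rank ker ∂_1 − rank ∂_2 = (10 − 4) − 5 = 1, and the invariant factors of ∂_2 are all 1, so H_1 = Z.

(K is a triangulation of the Möbius band.)

H_1 ≅ Z.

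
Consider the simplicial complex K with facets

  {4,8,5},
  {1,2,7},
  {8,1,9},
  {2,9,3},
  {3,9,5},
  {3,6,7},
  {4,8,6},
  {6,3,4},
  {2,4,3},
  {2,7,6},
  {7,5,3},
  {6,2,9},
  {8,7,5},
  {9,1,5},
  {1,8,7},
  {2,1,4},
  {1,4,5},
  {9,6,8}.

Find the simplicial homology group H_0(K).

We work with the vertex ordering 1 < 2 < 3 < 4 < 5 < 6 < 7 < 8 < 9. The simplices of K, each written with vertices in increasing order, are:

  0-simplices (9): [1], [2], [3], [4], [5], [6], [7], [8], [9]
  1-simplices (27): (27 of them)
  2-simplices (18): [1,2,4], [1,2,7], [1,4,5], [1,5,9], [1,7,8], [1,8,9], [2,3,4], [2,3,9], [2,6,7], [2,6,9], [3,4,6], [3,5,7], [3,5,9], [3,6,7], [4,5,8], [4,6,8], [5,7,8], [6,8,9]

giving chain groups C_0 ≅ Z^9, C_1 ≅ Z^27, C_2 ≅ Z^18.

Boundary ∂_1: C_1 → C_0 is given by ∂[p,q] = [q] − [p]. For instance
  ∂[2,3] = [3] − [2].
The 9×27 boundary matrix has rank 8 and Smith normal form diag(1,1,1,1,1,1,1,1).

Boundary ∂_2: C_2 → C_1 acts by ∂[p,q,r] = [q,r] − [p,r] + [p,q]. For instance
  ∂[1,2,7] = [2,7] − [1,7] + [1,2],
  ∂[2,3,9] = [3,9] − [2,9] + [2,3].
The 27×18 boundary matrix has rank 18 and Smith normal form diag(1,1,1,1,1,1,1,1,1,1,1,1,1,1,1,1,1,2).

Now H_k = ker ∂_k / im ∂_{k+1}, so:

  H_0: rank C_0 − rank ∂_1 = 9 − 8 = 1, and the invariant factors of ∂_1 are all 1, so H_0 = Z.

H_0 ≅ Z.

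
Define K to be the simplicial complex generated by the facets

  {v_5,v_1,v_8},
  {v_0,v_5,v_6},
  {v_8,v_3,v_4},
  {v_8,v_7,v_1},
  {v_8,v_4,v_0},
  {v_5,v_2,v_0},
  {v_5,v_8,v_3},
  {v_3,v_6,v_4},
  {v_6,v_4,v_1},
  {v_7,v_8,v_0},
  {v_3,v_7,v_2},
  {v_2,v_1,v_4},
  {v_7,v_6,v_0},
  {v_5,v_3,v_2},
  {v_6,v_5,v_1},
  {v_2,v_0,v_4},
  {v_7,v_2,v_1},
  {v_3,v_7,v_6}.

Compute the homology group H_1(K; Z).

H_1 = Z^2.

Take the total order v_0 < v_1 < v_2 < v_3 < v_4 < v_5 < v_6 < v_7 < v_8 on the vertex set. Then K (dimension 2) consists of the simplices:

  0-simplices (9): [v_0], [v_1], [v_2], [v_3], [v_4], [v_5], [v_6], [v_7], [v_8]
  1-simplices (27): (27 of them)
  2-simplices (18): (18 of them)

Hence C_0 ≅ Z^9, C_1 ≅ Z^27, C_2 ≅ Z^18.

∂_1: C_1 → C_0 sends each edge [p,q] (with p < q) to q − p.
The 9×27 boundary matrix has rank 8 and Smith normal form diag(1,1,1,1,1,1,1,1).

Boundary ∂_2: C_2 → C_1 sends each 2-simplex [p,q,r] to [q,r] − [p,r] + [p,q]. For instance
  ∂[v_1,v_7,v_8] = [v_7,v_8] − [v_1,v_8] + [v_1,v_7],
  ∂[v_3,v_4,v_8] = [v_4,v_8] − [v_3,v_8] + [v_3,v_4].
As a 27×18 matrix over Z this has rank 17, with invariant factors (1,1,1,1,1,1,1,1,1,1,1,1,1,1,1,1,1).

Reading off H_k = ker ∂_k / im ∂_{k+1}:

  H_1: rank ker ∂_1 − rank ∂_2 = (27 − 8) − 17 = 2, and the invariant factors of ∂_2 are all 1, so H_1 ≅ Z^2.

(K is a triangulation of the torus T^2.)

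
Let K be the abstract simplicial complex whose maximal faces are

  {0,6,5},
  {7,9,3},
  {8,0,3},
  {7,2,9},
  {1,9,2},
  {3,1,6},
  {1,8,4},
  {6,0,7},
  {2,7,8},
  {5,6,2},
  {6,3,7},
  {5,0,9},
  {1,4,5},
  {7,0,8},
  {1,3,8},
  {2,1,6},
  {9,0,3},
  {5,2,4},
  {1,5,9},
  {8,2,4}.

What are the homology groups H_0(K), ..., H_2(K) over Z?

Fix the vertex order 0 < 1 < 2 < 3 < 4 < 5 < 6 < 7 < 8 < 9 and write every simplex with vertices in increasing order. Then dim K = 2 and the simplices of K are:

  0-simplices (10): [0], [1], [2], [3], [4], [5], [6], [7], [8], [9]
  1-simplices (30): (30 of them)
  2-simplices (20): (20 of them)

giving chain groups C_0 ≅ Z^10, C_1 ≅ Z^30, C_2 ≅ Z^20.

The boundary map ∂_1: C_1 → C_0 is given by ∂[p,q] = [q] − [p]. For instance
  ∂[4,8] = [8] − [4].
As a 10×30 matrix over Z this has rank 9, with invariant factors (1,1,1,1,1,1,1,1,1).

Boundary ∂_2: C_2 → C_1 sends each 2-simplex [p,q,r] to [q,r] − [p,r] + [p,q]. For instance
  ∂[0,3,8] = [3,8] − [0,8] + [0,3],
  ∂[1,2,6] = [2,6] − [1,6] + [1,2].
The 30×20 boundary matrix has rank 20 and Smith normal form diag(1,1,1,1,1,1,1,1,1,1,1,1,1,1,1,1,1,1,1,2).

From H_k ≅ ker(∂_k) / im(∂_{k+1}) we obtain:

  H_0: rank C_0 − rank ∂_1 = 10 − 9 = 1, and the invariant factors of ∂_1 are all 1, so H_0 ≅ Z.
  H_1: rank ker ∂_1 − rank ∂_2 = (30 − 9) − 20 = 1, and ∂_2 has invariant factor 2 > 1, so H_1 ≅ Z ⊕ Z_2.
  H_2: rank ker ∂_2 − rank ∂_3 = (20 − 20) − 0 = 0, and there is no ∂_3, so H_2 ≅ 0.

(K is a triangulation of the Klein bottle.)

H_0 = Z,  H_1 = Z ⊕ Z_2,  H_2 = 0.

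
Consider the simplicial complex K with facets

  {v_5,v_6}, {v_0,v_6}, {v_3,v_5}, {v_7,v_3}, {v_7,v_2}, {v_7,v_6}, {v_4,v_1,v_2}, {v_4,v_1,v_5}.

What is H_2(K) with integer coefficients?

H_2 ≅ 0.

Order the vertices as v_0 < v_1 < v_2 < v_3 < v_4 < v_5 < v_6 < v_7. Listing each simplex with vertices in this order, K has dimension 2 with simplices:

  0-simplices (8): [v_0], [v_1], [v_2], [v_3], [v_4], [v_5], [v_6], [v_7]
  1-simplices (11): [v_0,v_6], [v_1,v_2], [v_1,v_4], [v_1,v_5], [v_2,v_4], [v_2,v_7], [v_3,v_5], [v_3,v_7], [v_4,v_5], [v_5,v_6], [v_6,v_7]
  2-simplices (2): [v_1,v_2,v_4], [v_1,v_4,v_5]

Hence C_0 ≅ Z^8, C_1 ≅ Z^11, C_2 ≅ Z^2.

Boundary ∂_1: C_1 → C_0 maps an edge to its endpoints' difference, ∂[p,q] = q − p.
As a 8×11 matrix over Z this has rank 7, with invariant factors (1,1,1,1,1,1,1).

Boundary ∂_2: C_2 → C_1 acts by ∂[p,q,r] = [q,r] − [p,r] + [p,q]. For instance
  ∂[v_1,v_4,v_5] = [v_4,v_5] − [v_1,v_5] + [v_1,v_4],
  ∂[v_1,v_2,v_4] = [v_2,v_4] − [v_1,v_4] + [v_1,v_2].
The 11×2 boundary matrix has rank 2 and Smith normal form diag(1,1).

Computing H_k = (kernel of ∂_k) / (image of ∂_{k+1}):

  H_2: rank ker ∂_2 − rank ∂_3 = (2 − 2) − 0 = 0, and there is no ∂_3, so H_2 ≅ 0.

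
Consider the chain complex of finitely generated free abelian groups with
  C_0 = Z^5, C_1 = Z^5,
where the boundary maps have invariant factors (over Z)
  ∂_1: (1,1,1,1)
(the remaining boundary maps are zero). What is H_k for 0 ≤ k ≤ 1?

H_0 ≅ Z,  H_1 ≅ Z.

H_0: b_0 = 5 − 0 − 4 = 1; torsion from ∂_1 factors > 1: none. So H_0 ≅ Z.
H_1: b_1 = 5 − 4 − 0 = 1; torsion from ∂_2 factors > 1: none. So H_1 ≅ Z.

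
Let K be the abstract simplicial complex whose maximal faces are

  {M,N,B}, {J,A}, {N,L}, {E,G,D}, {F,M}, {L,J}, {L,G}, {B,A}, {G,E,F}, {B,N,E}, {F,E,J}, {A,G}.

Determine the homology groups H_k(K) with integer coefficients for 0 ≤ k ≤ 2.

Fix the vertex order A < B < D < E < F < G < J < L < M < N and write every simplex with vertices in increasing order. Then dim K = 2 and the simplices of K are:

  0-simplices (10): A, B, D, E, F, G, J, L, M, N
  1-simplices (19): AB, AG, AJ, BE, BM, BN, DE, DG, EF, EG, EJ, EN, FG, FJ, FM, GL, JL, LN, MN
  2-simplices (5): BEN, BMN, DEG, EFG, EFJ

so the chain groups are C_0 ≅ Z^10, C_1 ≅ Z^19, C_2 ≅ Z^5.

Boundary ∂_1: C_1 → C_0 is given by ∂[p,q] = [q] − [p]. For instance
  ∂AB = B − A.
The resulting 10×19 matrix has rank 9, and its Smith normal form has invariant factors (1,1,1,1,1,1,1,1,1).

The boundary map ∂_2: C_2 → C_1 maps a triangle to the signed sum of its edges. For instance
  ∂BMN = MN − BN + BM,
  ∂EFG = FG − EG + EF.
The resulting 19×5 matrix has rank 5, and its Smith normal form has invariant factors (1,1,1,1,1).

Computing H_k = (kernel of ∂_k) / (image of ∂_{k+1}):

  H_0: rank C_0 − rank ∂_1 = 10 − 9 = 1, and the invariant factors of ∂_1 are all 1, so H_0 = Z.
  H_1: rank ker ∂_1 − rank ∂_2 = (19 − 9) − 5 = 5, and the invariant factors of ∂_2 are all 1, so H_1 = Z^5.
  H_2: rank ker ∂_2 − rank ∂_3 = (5 − 5) − 0 = 0, and there is no ∂_3, so H_2 = 0.

H_0 = Z,  H_1 = Z^5,  H_2 = 0.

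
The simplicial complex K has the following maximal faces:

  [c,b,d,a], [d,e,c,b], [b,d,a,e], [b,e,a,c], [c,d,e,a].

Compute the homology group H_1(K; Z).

H_1 ≅ 0.

K has 5 vertices, 10 edges, 10 triangles, 5 3-simplices.
rank ∂_1 = 4, rank ∂_2 = 6 ⇒ b_1 = 10 − 4 − 6 = 0; all invariant factors of ∂_2 are 1 so no torsion. So H_1 = 0.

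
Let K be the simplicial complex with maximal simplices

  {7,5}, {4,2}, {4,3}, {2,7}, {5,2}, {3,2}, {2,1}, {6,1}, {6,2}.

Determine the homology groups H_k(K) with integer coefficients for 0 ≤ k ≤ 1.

H_0 ≅ Z,  H_1 ≅ Z^3.

Order the vertices as 1 < 2 < 3 < 4 < 5 < 6 < 7. Listing each simplex with vertices in this order, K has dimension 1 with simplices:

  0-simplices (7): [1], [2], [3], [4], [5], [6], [7]
  1-simplices (9): [1,2], [1,6], [2,3], [2,4], [2,5], [2,6], [2,7], [3,4], [5,7]

so the chain groups are C_0 ≅ Z^7, C_1 ≅ Z^9.

∂_1: C_1 → C_0 is given by ∂[p,q] = [q] − [p].
The resulting 7×9 matrix has rank 6, and its Smith normal form has invariant factors (1,1,1,1,1,1).

Reading off H_k = ker ∂_k / im ∂_{k+1}:

  H_0: rank C_0 − rank ∂_1 = 7 − 6 = 1, and the invariant factors of ∂_1 are all 1, so H_0 = Z.
  H_1: rank ker ∂_1 − rank ∂_2 = (9 − 6) − 0 = 3, and there is no ∂_2, so H_1 = Z^3.

(K is a triangulation of a wedge of 3 circles.)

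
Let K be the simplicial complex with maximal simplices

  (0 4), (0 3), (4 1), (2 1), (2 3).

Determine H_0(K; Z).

Take the total order 0 < 1 < 2 < 3 < 4 on the vertex set. Then K (dimension 1) consists of the simplices:

  0-simplices (5): [0], [1], [2], [3], [4]
  1-simplices (5): [0,3], [0,4], [1,2], [1,4], [2,3]

Hence C_0 ≅ Z^5, C_1 ≅ Z^5.

The boundary map ∂_1: C_1 → C_0 is given by ∂[p,q] = [q] − [p]. For instance
  ∂[1,4] = [4] − [1].
This gives a 5×5 integer matrix of rank 4; reducing to Smith normal form yields diagonal entries (1,1,1,1).

Computing H_k = (kernel of ∂_k) / (image of ∂_{k+1}):

  H_0: rank C_0 − rank ∂_1 = 5 − 4 = 1, and the invariant factors of ∂_1 are all 1, so H_0 ≅ Z.

H_0 = Z.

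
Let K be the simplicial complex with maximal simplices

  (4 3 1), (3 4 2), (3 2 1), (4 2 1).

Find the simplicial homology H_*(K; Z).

Take the total order 1 < 2 < 3 < 4 on the vertex set. Then K (dimension 2) consists of the simplices:

  0-simplices (4): [1], [2], [3], [4]
  1-simplices (6): [1,2], [1,3], [1,4], [2,3], [2,4], [3,4]
  2-simplices (4): [1,2,3], [1,2,4], [1,3,4], [2,3,4]

so the chain groups are C_0 ≅ Z^4, C_1 ≅ Z^6, C_2 ≅ Z^4.

The boundary map ∂_1: C_1 → C_0 maps an edge to its endpoints' difference, ∂[p,q] = q − p.
The resulting 4×6 matrix has rank 3, and its Smith normal form has invariant factors (1,1,1).

Boundary ∂_2: C_2 → C_1 sends each 2-simplex [p,q,r] to [q,r] − [p,r] + [p,q]. For instance
  ∂[1,3,4] = [3,4] − [1,4] + [1,3],
  ∂[1,2,3] = [2,3] − [1,3] + [1,2].
The 6×4 boundary matrix has rank 3 and Smith normal form diag(1,1,1).

From H_k ≅ ker(∂_k) / im(∂_{k+1}) we obtain:

  H_0: rank C_0 − rank ∂_1 = 4 − 3 = 1, and the invariant factors of ∂_1 are all 1, so H_0 = Z.
  H_1: rank ker ∂_1 − rank ∂_2 = (6 − 3) − 3 = 0, and the invariant factors of ∂_2 are all 1, so H_1 = 0.
  H_2: rank ker ∂_2 − rank ∂_3 = (4 − 3) − 0 = 1, and there is no ∂_3, so H_2 = Z.

As a check, the Euler characteristic is 4 − 6 + 4 = 2, which agrees with 1 − 0 + 1 = 2.
(K is a triangulation of the 2-sphere S^2.)

H_0 ≅ Z,  H_1 = 0,  H_2 ≅ Z.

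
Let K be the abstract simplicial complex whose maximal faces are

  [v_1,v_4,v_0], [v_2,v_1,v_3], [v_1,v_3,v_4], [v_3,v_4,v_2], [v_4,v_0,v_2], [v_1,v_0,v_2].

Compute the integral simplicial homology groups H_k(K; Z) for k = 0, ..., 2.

Take the total order v_0 < v_1 < v_2 < v_3 < v_4 on the vertex set. Then K (dimension 2) consists of the simplices:

  0-simplices (5): [v_0], [v_1], [v_2], [v_3], [v_4]
  1-simplices (9): [v_0,v_1], [v_0,v_2], [v_0,v_4], [v_1,v_2], [v_1,v_3], [v_1,v_4], [v_2,v_3], [v_2,v_4], [v_3,v_4]
  2-simplices (6): [v_0,v_1,v_2], [v_0,v_1,v_4], [v_0,v_2,v_4], [v_1,v_2,v_3], [v_1,v_3,v_4], [v_2,v_3,v_4]

giving chain groups C_0 ≅ Z^5, C_1 ≅ Z^9, C_2 ≅ Z^6.

The boundary map ∂_1: C_1 → C_0 maps an edge to its endpoints' difference, ∂[p,q] = q − p.
The resulting 5×9 matrix has rank 4, and its Smith normal form has invariant factors (1,1,1,1).

The boundary map ∂_2: C_2 → C_1 acts by ∂[p,q,r] = [q,r] − [p,r] + [p,q]. For instance
  ∂[v_0,v_1,v_2] = [v_1,v_2] − [v_0,v_2] + [v_0,v_1],
  ∂[v_2,v_3,v_4] = [v_3,v_4] − [v_2,v_4] + [v_2,v_3].
This gives a 9×6 integer matrix of rank 5; reducing to Smith normal form yields diagonal entries (1,1,1,1,1).

Now H_k = ker ∂_k / im ∂_{k+1}, so:

  H_0: rank C_0 − rank ∂_1 = 5 − 4 = 1, and the invariant factors of ∂_1 are all 1, so H_0 = Z.
  H_1: rank ker ∂_1 − rank ∂_2 = (9 − 4) − 5 = 0, and the invariant factors of ∂_2 are all 1, so H_1 = 0.
  H_2: rank ker ∂_2 − rank ∂_3 = (6 − 5) − 0 = 1, and there is no ∂_3, so H_2 = Z.

(K is a triangulation of the 2-sphere S^2.)

H_0 ≅ Z,  H_1 = 0,  H_2 ≅ Z.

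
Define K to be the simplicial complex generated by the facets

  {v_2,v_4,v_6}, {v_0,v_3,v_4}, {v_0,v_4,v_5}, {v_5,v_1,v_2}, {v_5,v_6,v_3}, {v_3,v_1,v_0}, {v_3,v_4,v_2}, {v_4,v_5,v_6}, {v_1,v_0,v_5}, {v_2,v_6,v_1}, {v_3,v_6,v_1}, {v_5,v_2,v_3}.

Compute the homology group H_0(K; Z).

K has 7 vertices, 18 edges, 12 triangles.
rank ∂_0 = 0, rank ∂_1 = 6 ⇒ b_0 = 7 − 0 − 6 = 1; all invariant factors of ∂_1 are 1 so no torsion. So H_0 = Z.

H_0 = Z.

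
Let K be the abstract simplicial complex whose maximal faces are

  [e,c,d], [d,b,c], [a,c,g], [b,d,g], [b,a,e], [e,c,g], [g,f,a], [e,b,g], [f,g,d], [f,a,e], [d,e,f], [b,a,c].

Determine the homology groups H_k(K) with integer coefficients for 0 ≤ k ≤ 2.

H_0 = Z,  H_1 = Z/2Z,  H_2 = 0.

We work with the vertex ordering a < b < c < d < e < f < g. The simplices of K, each written with vertices in increasing order, are:

  0-simplices (7): a, b, c, d, e, f, g
  1-simplices (18): ab, ac, ae, af, ag, bc, bd, be, bg, cd, ce, cg, de, df, dg, ef, eg, fg
  2-simplices (12): abc, abe, acg, aef, afg, bcd, bdg, beg, cde, ceg, def, dfg

giving chain groups C_0 ≅ Z^7, C_1 ≅ Z^18, C_2 ≅ Z^12.

The boundary map ∂_1: C_1 → C_0 sends each edge [p,q] (with p < q) to q − p.
As a 7×18 matrix over Z this has rank 6, with invariant factors (1,1,1,1,1,1).

∂_2: C_2 → C_1 acts by ∂[p,q,r] = [q,r] − [p,r] + [p,q]. For instance
  ∂cde = de − ce + cd,
  ∂bcd = cd − bd + bc.
The 18×12 boundary matrix has rank 12 and Smith normal form diag(1,1,1,1,1,1,1,1,1,1,1,2).

From H_k ≅ ker(∂_k) / im(∂_{k+1}) we obtain:

  H_0: rank C_0 − rank ∂_1 = 7 − 6 = 1, and the invariant factors of ∂_1 are all 1, so H_0 ≅ Z.
  H_1: rank ker ∂_1 − rank ∂_2 = (18 − 6) − 12 = 0, and ∂_2 has invariant factor 2 > 1, so H_1 ≅ Z/2Z.
  H_2: rank ker ∂_2 − rank ∂_3 = (12 − 12) − 0 = 0, and there is no ∂_3, so H_2 ≅ 0.

As a check, the Euler characteristic is 7 − 18 + 12 = 1, which agrees with 1 − 0 + 0 = 1.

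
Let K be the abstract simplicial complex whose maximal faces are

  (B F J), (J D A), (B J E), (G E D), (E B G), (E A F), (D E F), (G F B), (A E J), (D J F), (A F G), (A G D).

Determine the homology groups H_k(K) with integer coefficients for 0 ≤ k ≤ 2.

Fix the vertex order A < B < D < E < F < G < J and write every simplex with vertices in increasing order. Then dim K = 2 and the simplices of K are:

  0-simplices (7): A, B, D, E, F, G, J
  1-simplices (18): AD, AE, AF, AG, AJ, BE, BF, BG, BJ, DE, DF, DG, DJ, EF, EG, EJ, FG, FJ
  2-simplices (12): ADG, ADJ, AEF, AEJ, AFG, BEG, BEJ, BFG, BFJ, DEF, DEG, DFJ

giving chain groups C_0 ≅ Z^7, C_1 ≅ Z^18, C_2 ≅ Z^12.

∂_1: C_1 → C_0 is given by ∂[p,q] = [q] − [p]. For instance
  ∂FJ = J − F.
As a 7×18 matrix over Z this has rank 6, with invariant factors (1,1,1,1,1,1).

The boundary map ∂_2: C_2 → C_1 acts by ∂[p,q,r] = [q,r] − [p,r] + [p,q]. For instance
  ∂DEG = EG − DG + DE,
  ∂DEF = EF − DF + DE.
The resulting 18×12 matrix has rank 12, and its Smith normal form has invariant factors (1,1,1,1,1,1,1,1,1,1,1,2).

From H_k ≅ ker(∂_k) / im(∂_{k+1}) we obtain:

  H_0: rank C_0 − rank ∂_1 = 7 − 6 = 1, and the invariant factors of ∂_1 are all 1, so H_0 = Z.
  H_1: rank ker ∂_1 − rank ∂_2 = (18 − 6) − 12 = 0, and ∂_2 has invariant factor 2 > 1, so H_1 = Z/2Z.
  H_2: rank ker ∂_2 − rank ∂_3 = (12 − 12) − 0 = 0, and there is no ∂_3, so H_2 = 0.

As a check, the Euler characteristic is 7 − 18 + 12 = 1, which agrees with 1 − 0 + 0 = 1.

H_0 ≅ Z,  H_1 ≅ Z/2Z,  H_2 = 0.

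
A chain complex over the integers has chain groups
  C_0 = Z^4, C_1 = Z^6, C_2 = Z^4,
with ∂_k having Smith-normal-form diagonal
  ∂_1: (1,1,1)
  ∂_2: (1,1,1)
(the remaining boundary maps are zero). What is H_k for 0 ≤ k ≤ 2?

H_0 ≅ Z,  H_1 = 0,  H_2 ≅ Z.

H_0: b_0 = 4 − 0 − 3 = 1; torsion from ∂_1 factors > 1: none. So H_0 ≅ Z.
H_1: b_1 = 6 − 3 − 3 = 0; torsion from ∂_2 factors > 1: none. So H_1 ≅ 0.
H_2: b_2 = 4 − 3 − 0 = 1; torsion from ∂_3 factors > 1: none. So H_2 ≅ Z.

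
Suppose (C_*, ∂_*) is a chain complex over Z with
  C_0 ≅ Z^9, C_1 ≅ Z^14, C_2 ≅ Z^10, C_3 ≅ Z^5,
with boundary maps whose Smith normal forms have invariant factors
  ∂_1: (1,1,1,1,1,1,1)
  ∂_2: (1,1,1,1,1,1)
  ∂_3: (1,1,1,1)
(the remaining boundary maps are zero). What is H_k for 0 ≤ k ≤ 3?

H_0: b_0 = 9 − 0 − 7 = 2; torsion from ∂_1 factors > 1: none. So H_0 = Z^2.
H_1: b_1 = 14 − 7 − 6 = 1; torsion from ∂_2 factors > 1: none. So H_1 = Z.
H_2: b_2 = 10 − 6 − 4 = 0; torsion from ∂_3 factors > 1: none. So H_2 = 0.
H_3: b_3 = 5 − 4 − 0 = 1; torsion from ∂_4 factors > 1: none. So H_3 = Z.

H_0 = Z^2,  H_1 = Z,  H_2 = 0,  H_3 = Z.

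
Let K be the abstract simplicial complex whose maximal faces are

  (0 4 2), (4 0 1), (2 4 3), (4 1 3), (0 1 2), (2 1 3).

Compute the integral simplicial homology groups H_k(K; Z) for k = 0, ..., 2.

H_0 ≅ Z,  H_1 = 0,  H_2 ≅ Z.

Fix the vertex order 0 < 1 < 2 < 3 < 4 and write every simplex with vertices in increasing order. Then dim K = 2 and the simplices of K are:

  0-simplices (5): [0], [1], [2], [3], [4]
  1-simplices (9): [0,1], [0,2], [0,4], [1,2], [1,3], [1,4], [2,3], [2,4], [3,4]
  2-simplices (6): [0,1,2], [0,1,4], [0,2,4], [1,2,3], [1,3,4], [2,3,4]

Hence C_0 ≅ Z^5, C_1 ≅ Z^9, C_2 ≅ Z^6.

∂_1: C_1 → C_0 sends each edge [p,q] (with p < q) to q − p.
The resulting 5×9 matrix has rank 4, and its Smith normal form has invariant factors (1,1,1,1).

The boundary map ∂_2: C_2 → C_1 acts by ∂[p,q,r] = [q,r] − [p,r] + [p,q]. For instance
  ∂[1,2,3] = [2,3] − [1,3] + [1,2],
  ∂[0,1,4] = [1,4] − [0,4] + [0,1].
This gives a 9×6 integer matrix of rank 5; reducing to Smith normal form yields diagonal entries (1,1,1,1,1).

Reading off H_k = ker ∂_k / im ∂_{k+1}:

  H_0: rank C_0 − rank ∂_1 = 5 − 4 = 1, and the invariant factors of ∂_1 are all 1, so H_0 = Z.
  H_1: rank ker ∂_1 − rank ∂_2 = (9 − 4) − 5 = 0, and the invariant factors of ∂_2 are all 1, so H_1 = 0.
  H_2: rank ker ∂_2 − rank ∂_3 = (6 − 5) − 0 = 1, and there is no ∂_3, so H_2 = Z.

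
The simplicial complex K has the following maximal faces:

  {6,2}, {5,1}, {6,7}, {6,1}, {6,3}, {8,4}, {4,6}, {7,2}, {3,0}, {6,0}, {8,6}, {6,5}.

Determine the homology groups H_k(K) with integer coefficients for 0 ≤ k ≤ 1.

H_0 = Z,  H_1 = Z^4.

Order the vertices as 0 < 1 < 2 < 3 < 4 < 5 < 6 < 7 < 8. Listing each simplex with vertices in this order, K has dimension 1 with simplices:

  0-simplices (9): [0], [1], [2], [3], [4], [5], [6], [7], [8]
  1-simplices (12): [0,3], [0,6], [1,5], [1,6], [2,6], [2,7], [3,6], [4,6], [4,8], [5,6], [6,7], [6,8]

giving chain groups C_0 ≅ Z^9, C_1 ≅ Z^12.

Boundary ∂_1: C_1 → C_0 sends each edge [p,q] (with p < q) to q − p. For instance
  ∂[4,6] = [6] − [4].
As a 9×12 matrix over Z this has rank 8, with invariant factors (1,1,1,1,1,1,1,1).

From H_k ≅ ker(∂_k) / im(∂_{k+1}) we obtain:

  H_0: rank C_0 − rank ∂_1 = 9 − 8 = 1, and the invariant factors of ∂_1 are all 1, so H_0 ≅ Z.
  H_1: rank ker ∂_1 − rank ∂_2 = (12 − 8) − 0 = 4, and there is no ∂_2, so H_1 ≅ Z^4.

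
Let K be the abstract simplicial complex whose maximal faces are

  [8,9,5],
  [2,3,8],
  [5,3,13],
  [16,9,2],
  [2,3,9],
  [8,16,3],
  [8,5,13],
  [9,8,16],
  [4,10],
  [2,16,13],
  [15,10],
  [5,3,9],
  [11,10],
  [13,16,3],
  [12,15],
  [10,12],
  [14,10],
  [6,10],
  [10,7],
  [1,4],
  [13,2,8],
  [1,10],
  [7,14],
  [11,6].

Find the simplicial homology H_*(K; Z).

H_0 ≅ Z^2,  H_1 ≅ Z^4 ⊕ Z/2Z,  H_2 = 0.

Fix the vertex order 1 < 2 < 3 < 4 < 5 < 6 < 7 < 8 < 9 < 10 < 11 < 12 < 13 < 14 < 15 < 16 and write every simplex with vertices in increasing order. Then dim K = 2 and the simplices of K are:

  0-simplices (16): [1], [2], [3], [4], [5], [6], [7], [8], [9], [10], [11], [12], [13], [14], [15], [16]
  1-simplices (30): (30 of them)
  2-simplices (12): [2,3,8], [2,3,9], [2,8,13], [2,9,16], [2,13,16], [3,5,9], [3,5,13], [3,8,16], [3,13,16], [5,8,9], [5,8,13], [8,9,16]

giving chain groups C_0 ≅ Z^16, C_1 ≅ Z^30, C_2 ≅ Z^12.

The boundary map ∂_1: C_1 → C_0 sends each edge [p,q] (with p < q) to q − p. For instance
  ∂[3,13] = [13] − [3].
As a 16×30 matrix over Z this has rank 14, with invariant factors (1,1,1,1,1,1,1,1,1,1,1,1,1,1).

Boundary ∂_2: C_2 → C_1 sends each 2-simplex [p,q,r] to [q,r] − [p,r] + [p,q]. For instance
  ∂[5,8,13] = [8,13] − [5,13] + [5,8],
  ∂[3,8,16] = [8,16] − [3,16] + [3,8].
As a 30×12 matrix over Z this has rank 12, with invariant factors (1,1,1,1,1,1,1,1,1,1,1,2).

Reading off H_k = ker ∂_k / im ∂_{k+1}:

  H_0: rank C_0 − rank ∂_1 = 16 − 14 = 2, and the invariant factors of ∂_1 are all 1, so H_0 ≅ Z^2.
  H_1: rank ker ∂_1 − rank ∂_2 = (30 − 14) − 12 = 4, and ∂_2 has invariant factor 2 > 1, so H_1 ≅ Z^4 ⊕ Z/2Z.
  H_2: rank ker ∂_2 − rank ∂_3 = (12 − 12) − 0 = 0, and there is no ∂_3, so H_2 ≅ 0.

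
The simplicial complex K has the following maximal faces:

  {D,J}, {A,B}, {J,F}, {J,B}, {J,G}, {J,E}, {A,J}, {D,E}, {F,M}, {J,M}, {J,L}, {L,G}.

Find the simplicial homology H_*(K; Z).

H_0 = Z,  H_1 = Z^4.

K has 9 vertices, 12 edges.
rank ∂_0 = 0, rank ∂_1 = 8 ⇒ b_0 = 9 − 0 − 8 = 1; all invariant factors of ∂_1 are 1 so no torsion. So H_0 ≅ Z.
rank ∂_1 = 8, rank ∂_2 = 0 ⇒ b_1 = 12 − 8 − 0 = 4. So H_1 ≅ Z^4.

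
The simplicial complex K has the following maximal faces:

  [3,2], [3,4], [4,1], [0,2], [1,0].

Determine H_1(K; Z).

Take the total order 0 < 1 < 2 < 3 < 4 on the vertex set. Then K (dimension 1) consists of the simplices:

  0-simplices (5): [0], [1], [2], [3], [4]
  1-simplices (5): [0,1], [0,2], [1,4], [2,3], [3,4]

giving chain groups C_0 ≅ Z^5, C_1 ≅ Z^5.

Boundary ∂_1: C_1 → C_0 is given by ∂[p,q] = [q] − [p]. For instance
  ∂[0,1] = [1] − [0].
As a 5×5 matrix over Z this has rank 4, with invariant factors (1,1,1,1).

Computing H_k = (kernel of ∂_k) / (image of ∂_{k+1}):

  H_1: rank ker ∂_1 − rank ∂_2 = (5 − 4) − 0 = 1, and there is no ∂_2, so H_1 ≅ Z.

H_1 = Z.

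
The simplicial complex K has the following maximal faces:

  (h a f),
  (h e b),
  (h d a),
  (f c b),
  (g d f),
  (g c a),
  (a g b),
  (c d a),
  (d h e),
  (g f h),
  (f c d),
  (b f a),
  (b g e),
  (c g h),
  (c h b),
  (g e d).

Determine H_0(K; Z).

H_0 = Z.

K has 8 vertices, 24 edges, 16 triangles.
rank ∂_0 = 0, rank ∂_1 = 7 ⇒ b_0 = 8 − 0 − 7 = 1; all invariant factors of ∂_1 are 1 so no torsion. So H_0 ≅ Z.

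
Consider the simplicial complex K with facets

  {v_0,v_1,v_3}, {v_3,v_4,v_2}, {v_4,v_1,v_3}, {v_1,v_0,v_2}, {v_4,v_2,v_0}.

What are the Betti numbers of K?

Take the total order v_0 < v_1 < v_2 < v_3 < v_4 on the vertex set. Then K (dimension 2) consists of the simplices:

  0-simplices (5): [v_0], [v_1], [v_2], [v_3], [v_4]
  1-simplices (10): [v_0,v_1], [v_0,v_2], [v_0,v_3], [v_0,v_4], [v_1,v_2], [v_1,v_3], [v_1,v_4], [v_2,v_3], [v_2,v_4], [v_3,v_4]
  2-simplices (5): [v_0,v_1,v_2], [v_0,v_1,v_3], [v_0,v_2,v_4], [v_1,v_3,v_4], [v_2,v_3,v_4]

giving chain groups C_0 ≅ Z^5, C_1 ≅ Z^10, C_2 ≅ Z^5.

The boundary map ∂_1: C_1 → C_0 sends each edge [p,q] (with p < q) to q − p.
This gives a 5×10 integer matrix of rank 4; reducing to Smith normal form yields diagonal entries (1,1,1,1).

Boundary ∂_2: C_2 → C_1 acts by ∂[p,q,r] = [q,r] − [p,r] + [p,q]. For instance
  ∂[v_0,v_2,v_4] = [v_2,v_4] − [v_0,v_4] + [v_0,v_2],
  ∂[v_1,v_3,v_4] = [v_3,v_4] − [v_1,v_4] + [v_1,v_3].
The resulting 10×5 matrix has rank 5, and its Smith normal form has invariant factors (1,1,1,1,1).

Reading off H_k = ker ∂_k / im ∂_{k+1}:

  H_0: rank C_0 − rank ∂_1 = 5 − 4 = 1, and the invariant factors of ∂_1 are all 1, so H_0 = Z.
  H_1: rank ker ∂_1 − rank ∂_2 = (10 − 4) − 5 = 1, and the invariant factors of ∂_2 are all 1, so H_1 = Z.
  H_2: rank ker ∂_2 − rank ∂_3 = (5 − 5) − 0 = 0, and there is no ∂_3, so H_2 = 0.

(K is a triangulation of the Möbius band.)

Hence the Betti numbers are b_0 = 1, b_1 = 1, b_2 = 0.

b_0 = 1, b_1 = 1, b_2 = 0.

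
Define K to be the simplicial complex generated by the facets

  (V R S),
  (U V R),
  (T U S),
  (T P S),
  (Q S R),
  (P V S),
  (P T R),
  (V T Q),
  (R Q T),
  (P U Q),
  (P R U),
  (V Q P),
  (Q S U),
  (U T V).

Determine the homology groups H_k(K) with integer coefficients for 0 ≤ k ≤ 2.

Order the vertices as P < Q < R < S < T < U < V. Listing each simplex with vertices in this order, K has dimension 2 with simplices:

  0-simplices (7): P, Q, R, S, T, U, V
  1-simplices (21): PQ, PR, PS, PT, PU, PV, QR, QS, QT, QU, QV, RS, RT, RU, RV, ST, SU, SV, TU, TV, UV
  2-simplices (14): PQU, PQV, PRT, PRU, PST, PSV, QRS, QRT, QSU, QTV, RSV, RUV, STU, TUV

giving chain groups C_0 ≅ Z^7, C_1 ≅ Z^21, C_2 ≅ Z^14.

∂_1: C_1 → C_0 is given by ∂[p,q] = [q] − [p].
This gives a 7×21 integer matrix of rank 6; reducing to Smith normal form yields diagonal entries (1,1,1,1,1,1).

∂_2: C_2 → C_1 acts by ∂[p,q,r] = [q,r] − [p,r] + [p,q]. For instance
  ∂PQU = QU − PU + PQ,
  ∂PSV = SV − PV + PS.
As a 21×14 matrix over Z this has rank 13, with invariant factors (1,1,1,1,1,1,1,1,1,1,1,1,1).

Computing H_k = (kernel of ∂_k) / (image of ∂_{k+1}):

  H_0: rank C_0 − rank ∂_1 = 7 − 6 = 1, and the invariant factors of ∂_1 are all 1, so H_0 = Z.
  H_1: rank ker ∂_1 − rank ∂_2 = (21 − 6) − 13 = 2, and the invariant factors of ∂_2 are all 1, so H_1 = Z^2.
  H_2: rank ker ∂_2 − rank ∂_3 = (14 − 13) − 0 = 1, and there is no ∂_3, so H_2 = Z.

H_0 ≅ Z,  H_1 ≅ Z^2,  H_2 ≅ Z.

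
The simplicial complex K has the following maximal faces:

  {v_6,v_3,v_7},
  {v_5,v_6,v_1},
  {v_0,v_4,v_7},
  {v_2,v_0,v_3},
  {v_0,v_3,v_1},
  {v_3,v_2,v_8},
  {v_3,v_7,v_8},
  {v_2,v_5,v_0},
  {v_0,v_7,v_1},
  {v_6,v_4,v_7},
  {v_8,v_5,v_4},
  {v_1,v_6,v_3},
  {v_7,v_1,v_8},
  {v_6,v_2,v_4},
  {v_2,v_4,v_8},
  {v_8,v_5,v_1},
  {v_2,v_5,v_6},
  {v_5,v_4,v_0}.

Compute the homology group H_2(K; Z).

H_2 ≅ 0.

Fix the vertex order v_0 < v_1 < v_2 < v_3 < v_4 < v_5 < v_6 < v_7 < v_8 and write every simplex with vertices in increasing order. Then dim K = 2 and the simplices of K are:

  0-simplices (9): [v_0], [v_1], [v_2], [v_3], [v_4], [v_5], [v_6], [v_7], [v_8]
  1-simplices (27): (27 of them)
  2-simplices (18): (18 of them)

so the chain groups are C_0 ≅ Z^9, C_1 ≅ Z^27, C_2 ≅ Z^18.

∂_1: C_1 → C_0 maps an edge to its endpoints' difference, ∂[p,q] = q − p.
As a 9×27 matrix over Z this has rank 8, with invariant factors (1,1,1,1,1,1,1,1).

Boundary ∂_2: C_2 → C_1 acts by ∂[p,q,r] = [q,r] − [p,r] + [p,q]. For instance
  ∂[v_0,v_2,v_3] = [v_2,v_3] − [v_0,v_3] + [v_0,v_2],
  ∂[v_0,v_4,v_7] = [v_4,v_7] − [v_0,v_7] + [v_0,v_4].
As a 27×18 matrix over Z this has rank 18, with invariant factors (1,1,1,1,1,1,1,1,1,1,1,1,1,1,1,1,1,2).

From H_k ≅ ker(∂_k) / im(∂_{k+1}) we obtain:

  H_2: rank ker ∂_2 − rank ∂_3 = (18 − 18) − 0 = 0, and there is no ∂_3, so H_2 ≅ 0.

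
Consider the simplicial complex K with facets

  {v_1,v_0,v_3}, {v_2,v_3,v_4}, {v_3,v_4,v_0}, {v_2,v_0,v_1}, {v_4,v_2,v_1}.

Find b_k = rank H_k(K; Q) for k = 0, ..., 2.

We work with the vertex ordering v_0 < v_1 < v_2 < v_3 < v_4. The simplices of K, each written with vertices in increasing order, are:

  0-simplices (5): [v_0], [v_1], [v_2], [v_3], [v_4]
  1-simplices (10): [v_0,v_1], [v_0,v_2], [v_0,v_3], [v_0,v_4], [v_1,v_2], [v_1,v_3], [v_1,v_4], [v_2,v_3], [v_2,v_4], [v_3,v_4]
  2-simplices (5): [v_0,v_1,v_2], [v_0,v_1,v_3], [v_0,v_3,v_4], [v_1,v_2,v_4], [v_2,v_3,v_4]

so the chain groups are C_0 ≅ Z^5, C_1 ≅ Z^10, C_2 ≅ Z^5.

∂_1: C_1 → C_0 sends each edge [p,q] (with p < q) to q − p.
This gives a 5×10 integer matrix of rank 4; reducing to Smith normal form yields diagonal entries (1,1,1,1).

∂_2: C_2 → C_1 maps a triangle to the signed sum of its edges. For instance
  ∂[v_0,v_1,v_2] = [v_1,v_2] − [v_0,v_2] + [v_0,v_1],
  ∂[v_0,v_1,v_3] = [v_1,v_3] − [v_0,v_3] + [v_0,v_1].
The resulting 10×5 matrix has rank 5, and its Smith normal form has invariant factors (1,1,1,1,1).

Computing H_k = (kernel of ∂_k) / (image of ∂_{k+1}):

  H_0: rank C_0 − rank ∂_1 = 5 − 4 = 1, and the invariant factors of ∂_1 are all 1, so H_0 = Z.
  H_1: rank ker ∂_1 − rank ∂_2 = (10 − 4) − 5 = 1, and the invariant factors of ∂_2 are all 1, so H_1 = Z.
  H_2: rank ker ∂_2 − rank ∂_3 = (5 − 5) − 0 = 0, and there is no ∂_3, so H_2 = 0.

(K is a triangulation of the Möbius band.)

Hence the Betti numbers are b_0 = 1, b_1 = 1, b_2 = 0.

b_0 = 1, b_1 = 1, b_2 = 0.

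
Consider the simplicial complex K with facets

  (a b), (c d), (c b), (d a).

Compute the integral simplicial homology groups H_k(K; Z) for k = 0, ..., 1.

H_0 ≅ Z,  H_1 ≅ Z.

Order the vertices as a < b < c < d. Listing each simplex with vertices in this order, K has dimension 1 with simplices:

  0-simplices (4): a, b, c, d
  1-simplices (4): ab, ad, bc, cd

giving chain groups C_0 ≅ Z^4, C_1 ≅ Z^4.

Boundary ∂_1: C_1 → C_0 maps an edge to its endpoints' difference, ∂[p,q] = q − p. For instance
  ∂ad = d − a.
The 4×4 boundary matrix has rank 3 and Smith normal form diag(1,1,1).

Computing H_k = (kernel of ∂_k) / (image of ∂_{k+1}):

  H_0: rank C_0 − rank ∂_1 = 4 − 3 = 1, and the invariant factors of ∂_1 are all 1, so H_0 = Z.
  H_1: rank ker ∂_1 − rank ∂_2 = (4 − 3) − 0 = 1, and there is no ∂_2, so H_1 = Z.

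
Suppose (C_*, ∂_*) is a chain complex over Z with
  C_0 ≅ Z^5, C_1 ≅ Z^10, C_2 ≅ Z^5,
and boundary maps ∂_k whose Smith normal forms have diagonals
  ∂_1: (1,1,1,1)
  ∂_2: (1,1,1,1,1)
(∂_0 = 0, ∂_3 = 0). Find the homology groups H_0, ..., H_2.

H_0 = Z,  H_1 = Z,  H_2 = 0.

H_0: b_0 = 5 − 0 − 4 = 1; torsion from ∂_1 factors > 1: none. So H_0 = Z.
H_1: b_1 = 10 − 4 − 5 = 1; torsion from ∂_2 factors > 1: none. So H_1 = Z.
H_2: b_2 = 5 − 5 − 0 = 0; torsion from ∂_3 factors > 1: none. So H_2 = 0.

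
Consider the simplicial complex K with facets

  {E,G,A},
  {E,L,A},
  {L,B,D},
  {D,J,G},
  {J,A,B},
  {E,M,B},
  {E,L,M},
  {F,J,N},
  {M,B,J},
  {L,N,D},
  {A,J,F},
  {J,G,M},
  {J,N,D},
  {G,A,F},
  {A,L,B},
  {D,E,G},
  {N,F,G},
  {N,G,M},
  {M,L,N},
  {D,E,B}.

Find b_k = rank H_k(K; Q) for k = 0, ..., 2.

b_0 = 1, b_1 = 1, b_2 = 0.

K has 10 vertices, 30 edges, 20 triangles.
rank ∂_0 = 0, rank ∂_1 = 9 ⇒ b_0 = 10 − 0 − 9 = 1; all invariant factors of ∂_1 are 1 so no torsion. So H_0 ≅ Z.
rank ∂_1 = 9, rank ∂_2 = 20 ⇒ b_1 = 30 − 9 − 20 = 1; ∂_2 has invariant factor(s) [2] giving torsion. So H_1 ≅ Z ⊕ Z/2Z.
rank ∂_2 = 20, rank ∂_3 = 0 ⇒ b_2 = 20 − 20 − 0 = 0. So H_2 ≅ 0.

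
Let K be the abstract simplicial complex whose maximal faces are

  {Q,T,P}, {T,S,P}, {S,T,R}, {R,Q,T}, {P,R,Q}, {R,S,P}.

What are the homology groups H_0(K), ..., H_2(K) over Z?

Take the total order P < Q < R < S < T on the vertex set. Then K (dimension 2) consists of the simplices:

  0-simplices (5): P, Q, R, S, T
  1-simplices (9): PQ, PR, PS, PT, QR, QT, RS, RT, ST
  2-simplices (6): PQR, PQT, PRS, PST, QRT, RST

so the chain groups are C_0 ≅ Z^5, C_1 ≅ Z^9, C_2 ≅ Z^6.

Boundary ∂_1: C_1 → C_0 maps an edge to its endpoints' difference, ∂[p,q] = q − p. For instance
  ∂QR = R − Q.
This gives a 5×9 integer matrix of rank 4; reducing to Smith normal form yields diagonal entries (1,1,1,1).

Boundary ∂_2: C_2 → C_1 sends each 2-simplex [p,q,r] to [q,r] − [p,r] + [p,q]. For instance
  ∂PRS = RS − PS + PR,
  ∂PQT = QT − PT + PQ.
As a 9×6 matrix over Z this has rank 5, with invariant factors (1,1,1,1,1).

From H_k ≅ ker(∂_k) / im(∂_{k+1}) we obtain:

  H_0: rank C_0 − rank ∂_1 = 5 − 4 = 1, and the invariant factors of ∂_1 are all 1, so H_0 ≅ Z.
  H_1: rank ker ∂_1 − rank ∂_2 = (9 − 4) − 5 = 0, and the invariant factors of ∂_2 are all 1, so H_1 ≅ 0.
  H_2: rank ker ∂_2 − rank ∂_3 = (6 − 5) − 0 = 1, and there is no ∂_3, so H_2 ≅ Z.

As a check, the Euler characteristic is 5 − 9 + 6 = 2, which agrees with 1 − 0 + 1 = 2.

H_0 ≅ Z,  H_1 = 0,  H_2 ≅ Z.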